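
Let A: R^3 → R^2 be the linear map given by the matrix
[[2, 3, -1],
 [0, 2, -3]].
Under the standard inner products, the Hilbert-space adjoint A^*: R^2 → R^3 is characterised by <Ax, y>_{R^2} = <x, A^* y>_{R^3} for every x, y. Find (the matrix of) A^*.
A^* = A^T =
[[2, 0],
 [3, 2],
 [-1, -3]]

For real matrices with standard dot products, the defining identity <Ax, y> = <x, A^* y> gives (Ax)^T y = x^T (A^*) y, i.e. x^T A^T y = x^T (A^*) y. Since this holds for all x, y, we must have A^* = A^T. Therefore
A^* =
[[2, 0],
 [3, 2],
 [-1, -3]].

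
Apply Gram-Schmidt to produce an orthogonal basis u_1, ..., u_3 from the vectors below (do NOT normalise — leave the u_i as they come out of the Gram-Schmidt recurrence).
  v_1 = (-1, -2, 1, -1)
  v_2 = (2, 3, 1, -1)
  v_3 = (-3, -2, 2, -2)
Orthogonal basis:
  u_1 = (-1, -2, 1, -1)
  u_2 = (8/7, 9/7, 13/7, -13/7)
  u_3 = (-110/69, 22/23, 11/69, -11/69)

Apply the Gram-Schmidt recurrence
  u_1 = v_1
  u_i = v_i − Σ_{j<i} ((v_i · u_j) / (u_j · u_j)) · u_j.

Step by step this gives:
  u_1 = (-1, -2, 1, -1)
  u_2 = (8/7, 9/7, 13/7, -13/7)
  u_3 = (-110/69, 22/23, 11/69, -11/69)

Orthogonality check:
  u_2 · u_1 = 0 (should be 0)
  u_3 · u_1 = 0 (should be 0)
  u_3 · u_2 = 0 (should be 0)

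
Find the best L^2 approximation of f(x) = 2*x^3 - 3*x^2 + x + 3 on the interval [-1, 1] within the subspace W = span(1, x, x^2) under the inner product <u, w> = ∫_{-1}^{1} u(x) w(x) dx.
g(x) = -3*x^2 + 11*x/5 + 3

The best approximation g ∈ W is the orthogonal projection of f onto W. Writing g = a_0 + a_1 x + a_2 x^2, the coefficients solve the normal equations G · a = b where
  G_{ij} = <φ_i, φ_j> and b_i = <f, φ_i>, with φ_0 = 1, φ_1 = x, φ_2 = x^2.
G =
  [2, 0, 2/3]
  [0, 2/3, 0]
  [2/3, 0, 2/5],
b = (4, 22/15, 4/5).
Solving gives a_0 = 3, a_1 = 11/5, a_2 = -3, so
  g(x) = -3*x^2 + 11*x/5 + 3.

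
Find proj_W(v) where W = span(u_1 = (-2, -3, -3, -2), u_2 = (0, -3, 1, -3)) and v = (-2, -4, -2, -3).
proj_W(v) = (-304/175, -99/25, -377/175, -541/175)

Set up U = [u_1 | ... | u_2] ∈ R^(4×2). The projector onto W = col(U) is P = U (U^T U)^(-1) U^T.
Compute U^T U =
  [26, 12]
  [12, 19],
and U^T v = (28, 19).
Solve U^T U · c = U^T v for the coefficients: c = (152/175, 79/175). The projection is proj_W(v) = U c.
Check: (v - proj_W(v)) · u_1 = 0  (should be 0).
Check: (v - proj_W(v)) · u_2 = 0  (should be 0).
Result: proj_W(v) = (-304/175, -99/25, -377/175, -541/175).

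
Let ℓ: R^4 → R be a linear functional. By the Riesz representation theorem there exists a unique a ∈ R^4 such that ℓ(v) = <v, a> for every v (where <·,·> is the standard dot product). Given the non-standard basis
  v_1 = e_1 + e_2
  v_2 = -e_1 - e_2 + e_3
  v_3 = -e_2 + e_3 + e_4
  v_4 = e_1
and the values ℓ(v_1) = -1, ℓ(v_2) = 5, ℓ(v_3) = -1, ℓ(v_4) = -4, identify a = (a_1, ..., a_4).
a = (-4, 3, 4, -2)

Write a = (a_1, ..., a_4) in the standard basis. For each basis vector v_i, ℓ(v_i) = <v_i, a> is a linear equation in the a_j's. Collect the n equations into a matrix system V a = ℓ, where row i of V is v_i (expressed in the standard basis). Since V is invertible (lower-triangular with 1s on the diagonal, up to permutation), solve by back-substitution:
  V =
[[1, 1, 0, 0],
 [-1, -1, 1, 0],
 [0, -1, 1, 1],
 [1, 0, 0, 0]]
  V a = (-1, 5, -1, -4)
Solving gives a = (-4, 3, 4, -2).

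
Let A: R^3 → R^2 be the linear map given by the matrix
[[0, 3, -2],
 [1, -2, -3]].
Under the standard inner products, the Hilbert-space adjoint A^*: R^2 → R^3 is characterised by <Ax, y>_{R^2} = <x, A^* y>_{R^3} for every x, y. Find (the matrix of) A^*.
A^* = A^T =
[[0, 1],
 [3, -2],
 [-2, -3]]

For real matrices with standard dot products, the defining identity <Ax, y> = <x, A^* y> gives (Ax)^T y = x^T (A^*) y, i.e. x^T A^T y = x^T (A^*) y. Since this holds for all x, y, we must have A^* = A^T. Therefore
A^* =
[[0, 1],
 [3, -2],
 [-2, -3]].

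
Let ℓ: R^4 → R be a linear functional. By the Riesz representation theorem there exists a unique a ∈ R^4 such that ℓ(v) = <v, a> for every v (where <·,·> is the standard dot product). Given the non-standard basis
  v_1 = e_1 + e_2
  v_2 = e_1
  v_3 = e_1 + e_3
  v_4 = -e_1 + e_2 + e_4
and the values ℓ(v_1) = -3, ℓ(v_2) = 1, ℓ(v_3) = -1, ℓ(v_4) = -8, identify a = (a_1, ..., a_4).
a = (1, -4, -2, -3)

Write a = (a_1, ..., a_4) in the standard basis. For each basis vector v_i, ℓ(v_i) = <v_i, a> is a linear equation in the a_j's. Collect the n equations into a matrix system V a = ℓ, where row i of V is v_i (expressed in the standard basis). Since V is invertible (lower-triangular with 1s on the diagonal, up to permutation), solve by back-substitution:
  V =
[[1, 1, 0, 0],
 [1, 0, 0, 0],
 [1, 0, 1, 0],
 [-1, 1, 0, 1]]
  V a = (-3, 1, -1, -8)
Solving gives a = (1, -4, -2, -3).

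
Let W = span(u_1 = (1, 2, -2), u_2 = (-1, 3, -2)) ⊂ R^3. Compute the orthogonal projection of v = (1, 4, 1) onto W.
proj_W(v) = (-1/45, 88/45, -14/9)

Set up U = [u_1 | ... | u_2] ∈ R^(3×2). The projector onto W = col(U) is P = U (U^T U)^(-1) U^T.
Compute U^T U =
  [9, 9]
  [9, 14],
and U^T v = (7, 9).
Solve U^T U · c = U^T v for the coefficients: c = (17/45, 2/5). The projection is proj_W(v) = U c.
Check: (v - proj_W(v)) · u_1 = 0  (should be 0).
Check: (v - proj_W(v)) · u_2 = 0  (should be 0).
Result: proj_W(v) = (-1/45, 88/45, -14/9).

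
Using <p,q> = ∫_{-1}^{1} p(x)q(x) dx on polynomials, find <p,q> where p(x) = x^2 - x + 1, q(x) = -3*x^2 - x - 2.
<p,q> = -118/15

Expand the product: p(x)·q(x) = -3*x^4 + 2*x^3 - 4*x^2 + x - 2.
∫_{-1}^{1} of each monomial x^k gives [2/(k+1) if k even, 0 if k odd]. Integrating term-by-term (or equivalently evaluating the antiderivative F(x) = -3*x^5/5 + x^4/2 - 4*x^3/3 + x^2/2 - 2*x at the endpoints):
  F(1) − F(−1) = -44/15 − (74/15) = -118/15.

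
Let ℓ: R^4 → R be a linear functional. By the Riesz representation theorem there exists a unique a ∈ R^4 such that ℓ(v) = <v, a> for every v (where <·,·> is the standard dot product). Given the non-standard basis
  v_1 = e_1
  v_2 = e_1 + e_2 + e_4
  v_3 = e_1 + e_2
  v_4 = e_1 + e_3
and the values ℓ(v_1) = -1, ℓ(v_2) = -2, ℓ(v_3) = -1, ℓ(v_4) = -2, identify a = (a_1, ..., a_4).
a = (-1, 0, -1, -1)

Write a = (a_1, ..., a_4) in the standard basis. For each basis vector v_i, ℓ(v_i) = <v_i, a> is a linear equation in the a_j's. Collect the n equations into a matrix system V a = ℓ, where row i of V is v_i (expressed in the standard basis). Since V is invertible (lower-triangular with 1s on the diagonal, up to permutation), solve by back-substitution:
  V =
[[1, 0, 0, 0],
 [1, 1, 0, 1],
 [1, 1, 0, 0],
 [1, 0, 1, 0]]
  V a = (-1, -2, -1, -2)
Solving gives a = (-1, 0, -1, -1).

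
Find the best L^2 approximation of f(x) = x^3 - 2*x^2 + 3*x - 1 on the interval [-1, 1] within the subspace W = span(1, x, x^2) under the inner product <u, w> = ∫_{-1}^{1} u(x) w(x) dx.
g(x) = -2*x^2 + 18*x/5 - 1

The best approximation g ∈ W is the orthogonal projection of f onto W. Writing g = a_0 + a_1 x + a_2 x^2, the coefficients solve the normal equations G · a = b where
  G_{ij} = <φ_i, φ_j> and b_i = <f, φ_i>, with φ_0 = 1, φ_1 = x, φ_2 = x^2.
G =
  [2, 0, 2/3]
  [0, 2/3, 0]
  [2/3, 0, 2/5],
b = (-10/3, 12/5, -22/15).
Solving gives a_0 = -1, a_1 = 18/5, a_2 = -2, so
  g(x) = -2*x^2 + 18*x/5 - 1.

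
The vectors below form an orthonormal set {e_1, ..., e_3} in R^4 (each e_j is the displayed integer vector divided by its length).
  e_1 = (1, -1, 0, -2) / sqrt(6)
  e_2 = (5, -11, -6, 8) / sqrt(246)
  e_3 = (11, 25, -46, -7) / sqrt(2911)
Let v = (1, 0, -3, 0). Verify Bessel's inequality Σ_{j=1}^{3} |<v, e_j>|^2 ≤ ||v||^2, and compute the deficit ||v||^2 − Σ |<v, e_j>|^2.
Σ |<v, e_j>|^2 = 706/71; ||v||^2 = 10; deficit = 4/71

Write each e_j = u_j / sqrt(<u_j, u_j>) where u_j is the displayed integer vector. Then <v, e_j> = <v, u_j> / sqrt(<u_j, u_j>), so |<v, e_j>|^2 = <v, u_j>^2 / <u_j, u_j>.
Coefficients: <v, e_1> = 1/sqrt(6), <v, e_2> = 23/sqrt(246), <v, e_3> = 149/sqrt(2911).
Square and sum: Σ |<v, e_j>|^2 = 706/71.
Compute ||v||^2 = v·v = 10.
Deficit = 10 − 706/71 = 4/71 ≥ 0, confirming Bessel's inequality. (The deficit equals ||v − Σ <v,e_j> e_j||^2, the squared distance from v to span{e_j}.)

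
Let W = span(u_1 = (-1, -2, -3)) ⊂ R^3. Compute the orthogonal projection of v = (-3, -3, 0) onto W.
proj_W(v) = (-9/14, -9/7, -27/14)

Set up U = [u_1 | ... | u_1] ∈ R^(3×1). The projector onto W = col(U) is P = U (U^T U)^(-1) U^T.
Compute U^T U =
  [14],
and U^T v = (9).
Solve U^T U · c = U^T v for the coefficients: c = (9/14). The projection is proj_W(v) = U c.
Check: (v - proj_W(v)) · u_1 = 0  (should be 0).
Result: proj_W(v) = (-9/14, -9/7, -27/14).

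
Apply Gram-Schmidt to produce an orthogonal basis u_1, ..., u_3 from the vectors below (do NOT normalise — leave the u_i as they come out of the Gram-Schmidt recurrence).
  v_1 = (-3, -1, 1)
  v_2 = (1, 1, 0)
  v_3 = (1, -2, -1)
Orthogonal basis:
  u_1 = (-3, -1, 1)
  u_2 = (-1/11, 7/11, 4/11)
  u_3 = (1/6, -1/6, 1/3)

Apply the Gram-Schmidt recurrence
  u_1 = v_1
  u_i = v_i − Σ_{j<i} ((v_i · u_j) / (u_j · u_j)) · u_j.

Step by step this gives:
  u_1 = (-3, -1, 1)
  u_2 = (-1/11, 7/11, 4/11)
  u_3 = (1/6, -1/6, 1/3)

Orthogonality check:
  u_2 · u_1 = 0 (should be 0)
  u_3 · u_1 = 0 (should be 0)
  u_3 · u_2 = 0 (should be 0)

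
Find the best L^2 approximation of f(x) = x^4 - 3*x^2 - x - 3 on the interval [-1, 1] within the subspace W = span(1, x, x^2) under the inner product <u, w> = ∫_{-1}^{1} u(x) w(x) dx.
g(x) = -15*x^2/7 - x - 108/35

The best approximation g ∈ W is the orthogonal projection of f onto W. Writing g = a_0 + a_1 x + a_2 x^2, the coefficients solve the normal equations G · a = b where
  G_{ij} = <φ_i, φ_j> and b_i = <f, φ_i>, with φ_0 = 1, φ_1 = x, φ_2 = x^2.
G =
  [2, 0, 2/3]
  [0, 2/3, 0]
  [2/3, 0, 2/5],
b = (-38/5, -2/3, -102/35).
Solving gives a_0 = -108/35, a_1 = -1, a_2 = -15/7, so
  g(x) = -15*x^2/7 - x - 108/35.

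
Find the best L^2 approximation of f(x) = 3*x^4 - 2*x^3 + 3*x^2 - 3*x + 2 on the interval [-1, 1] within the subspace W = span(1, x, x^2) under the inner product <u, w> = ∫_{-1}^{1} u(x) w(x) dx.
g(x) = 39*x^2/7 - 21*x/5 + 61/35

The best approximation g ∈ W is the orthogonal projection of f onto W. Writing g = a_0 + a_1 x + a_2 x^2, the coefficients solve the normal equations G · a = b where
  G_{ij} = <φ_i, φ_j> and b_i = <f, φ_i>, with φ_0 = 1, φ_1 = x, φ_2 = x^2.
G =
  [2, 0, 2/3]
  [0, 2/3, 0]
  [2/3, 0, 2/5],
b = (36/5, -14/5, 356/105).
Solving gives a_0 = 61/35, a_1 = -21/5, a_2 = 39/7, so
  g(x) = 39*x^2/7 - 21*x/5 + 61/35.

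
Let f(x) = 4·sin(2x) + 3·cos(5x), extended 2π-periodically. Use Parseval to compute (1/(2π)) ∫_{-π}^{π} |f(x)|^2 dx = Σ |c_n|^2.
Σ |c_n|^2 = 25/2

Expand |f|^2 and use orthogonality of {sin(nx), cos(mx)} on [-π, π]:
  ∫_{-π}^{π} sin(nx)^2 dx = π, ∫ cos(mx)^2 dx = π, and cross terms integrate to 0.
So ∫_{-π}^{π} f(x)^2 dx = 4^2 · π + 3^2 · π = (16 + 9)π.
Divide by 2π: (16 + 9)/2 = 25/2.
By Parseval, this equals Σ |c_n|^2.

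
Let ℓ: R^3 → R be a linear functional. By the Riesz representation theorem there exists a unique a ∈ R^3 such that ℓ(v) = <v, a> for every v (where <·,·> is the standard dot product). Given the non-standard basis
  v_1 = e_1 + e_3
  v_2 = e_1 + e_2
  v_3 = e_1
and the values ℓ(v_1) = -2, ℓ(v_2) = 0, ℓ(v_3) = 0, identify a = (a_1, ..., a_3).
a = (0, 0, -2)

Write a = (a_1, ..., a_3) in the standard basis. For each basis vector v_i, ℓ(v_i) = <v_i, a> is a linear equation in the a_j's. Collect the n equations into a matrix system V a = ℓ, where row i of V is v_i (expressed in the standard basis). Since V is invertible (lower-triangular with 1s on the diagonal, up to permutation), solve by back-substitution:
  V =
[[1, 0, 1],
 [1, 1, 0],
 [1, 0, 0]]
  V a = (-2, 0, 0)
Solving gives a = (0, 0, -2).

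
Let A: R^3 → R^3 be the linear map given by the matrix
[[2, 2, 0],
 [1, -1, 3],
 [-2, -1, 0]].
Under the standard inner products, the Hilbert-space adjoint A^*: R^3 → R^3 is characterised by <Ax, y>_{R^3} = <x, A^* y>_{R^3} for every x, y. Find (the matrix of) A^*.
A^* = A^T =
[[2, 1, -2],
 [2, -1, -1],
 [0, 3, 0]]

For real matrices with standard dot products, the defining identity <Ax, y> = <x, A^* y> gives (Ax)^T y = x^T (A^*) y, i.e. x^T A^T y = x^T (A^*) y. Since this holds for all x, y, we must have A^* = A^T. Therefore
A^* =
[[2, 1, -2],
 [2, -1, -1],
 [0, 3, 0]].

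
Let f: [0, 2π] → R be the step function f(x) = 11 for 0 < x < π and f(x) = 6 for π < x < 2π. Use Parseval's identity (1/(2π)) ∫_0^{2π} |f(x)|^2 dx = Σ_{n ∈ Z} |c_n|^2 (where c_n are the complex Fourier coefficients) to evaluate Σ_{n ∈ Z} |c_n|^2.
Σ |c_n|^2 = 157/2

Parseval equates the L^2 energy of f (normalised by 1/(2π)) with the ℓ^2 sum of its Fourier coefficients: (1/(2π)) ∫_0^{2π} |f|^2 = Σ |c_n|^2.
Compute the left side: (1/(2π)) [∫_0^π 11^2 dx + ∫_π^{2π} 6^2 dx] = (1/(2π)) · (121π + 36π) = (121 + 36)/2 = 157/2.
So Σ_{n ∈ Z} |c_n|^2 = 157/2.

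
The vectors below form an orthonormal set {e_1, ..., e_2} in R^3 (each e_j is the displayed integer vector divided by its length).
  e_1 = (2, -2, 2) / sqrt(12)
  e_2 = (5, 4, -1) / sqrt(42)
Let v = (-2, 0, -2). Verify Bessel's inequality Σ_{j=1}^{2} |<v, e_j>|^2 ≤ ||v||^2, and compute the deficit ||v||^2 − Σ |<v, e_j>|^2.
Σ |<v, e_j>|^2 = 48/7; ||v||^2 = 8; deficit = 8/7

Write each e_j = u_j / sqrt(<u_j, u_j>) where u_j is the displayed integer vector. Then <v, e_j> = <v, u_j> / sqrt(<u_j, u_j>), so |<v, e_j>|^2 = <v, u_j>^2 / <u_j, u_j>.
Coefficients: <v, e_1> = -8/sqrt(12), <v, e_2> = -8/sqrt(42).
Square and sum: Σ |<v, e_j>|^2 = 48/7.
Compute ||v||^2 = v·v = 8.
Deficit = 8 − 48/7 = 8/7 ≥ 0, confirming Bessel's inequality. (The deficit equals ||v − Σ <v,e_j> e_j||^2, the squared distance from v to span{e_j}.)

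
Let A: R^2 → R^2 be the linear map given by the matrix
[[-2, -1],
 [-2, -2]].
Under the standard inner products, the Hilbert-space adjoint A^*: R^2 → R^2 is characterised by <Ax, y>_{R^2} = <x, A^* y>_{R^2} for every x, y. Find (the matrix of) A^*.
A^* = A^T =
[[-2, -2],
 [-1, -2]]

For real matrices with standard dot products, the defining identity <Ax, y> = <x, A^* y> gives (Ax)^T y = x^T (A^*) y, i.e. x^T A^T y = x^T (A^*) y. Since this holds for all x, y, we must have A^* = A^T. Therefore
A^* =
[[-2, -2],
 [-1, -2]].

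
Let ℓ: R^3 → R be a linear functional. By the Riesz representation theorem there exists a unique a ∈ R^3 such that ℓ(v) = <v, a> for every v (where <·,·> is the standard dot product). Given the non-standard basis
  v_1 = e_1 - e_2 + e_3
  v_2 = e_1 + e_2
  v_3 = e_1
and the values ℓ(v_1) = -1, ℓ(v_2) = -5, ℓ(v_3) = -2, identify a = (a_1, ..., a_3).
a = (-2, -3, -2)

Write a = (a_1, ..., a_3) in the standard basis. For each basis vector v_i, ℓ(v_i) = <v_i, a> is a linear equation in the a_j's. Collect the n equations into a matrix system V a = ℓ, where row i of V is v_i (expressed in the standard basis). Since V is invertible (lower-triangular with 1s on the diagonal, up to permutation), solve by back-substitution:
  V =
[[1, -1, 1],
 [1, 1, 0],
 [1, 0, 0]]
  V a = (-1, -5, -2)
Solving gives a = (-2, -3, -2).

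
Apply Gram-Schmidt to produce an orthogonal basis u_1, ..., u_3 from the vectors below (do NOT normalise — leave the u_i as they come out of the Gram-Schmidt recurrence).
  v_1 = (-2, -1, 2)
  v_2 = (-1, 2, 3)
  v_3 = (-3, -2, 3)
Orthogonal basis:
  u_1 = (-2, -1, 2)
  u_2 = (1/3, 8/3, 5/3)
  u_3 = (7/45, -4/45, 1/9)

Apply the Gram-Schmidt recurrence
  u_1 = v_1
  u_i = v_i − Σ_{j<i} ((v_i · u_j) / (u_j · u_j)) · u_j.

Step by step this gives:
  u_1 = (-2, -1, 2)
  u_2 = (1/3, 8/3, 5/3)
  u_3 = (7/45, -4/45, 1/9)

Orthogonality check:
  u_2 · u_1 = 0 (should be 0)
  u_3 · u_1 = 0 (should be 0)
  u_3 · u_2 = 0 (should be 0)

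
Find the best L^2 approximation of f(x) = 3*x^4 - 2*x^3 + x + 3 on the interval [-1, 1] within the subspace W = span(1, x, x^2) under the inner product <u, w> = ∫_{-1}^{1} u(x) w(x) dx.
g(x) = 18*x^2/7 - x/5 + 96/35

The best approximation g ∈ W is the orthogonal projection of f onto W. Writing g = a_0 + a_1 x + a_2 x^2, the coefficients solve the normal equations G · a = b where
  G_{ij} = <φ_i, φ_j> and b_i = <f, φ_i>, with φ_0 = 1, φ_1 = x, φ_2 = x^2.
G =
  [2, 0, 2/3]
  [0, 2/3, 0]
  [2/3, 0, 2/5],
b = (36/5, -2/15, 20/7).
Solving gives a_0 = 96/35, a_1 = -1/5, a_2 = 18/7, so
  g(x) = 18*x^2/7 - x/5 + 96/35.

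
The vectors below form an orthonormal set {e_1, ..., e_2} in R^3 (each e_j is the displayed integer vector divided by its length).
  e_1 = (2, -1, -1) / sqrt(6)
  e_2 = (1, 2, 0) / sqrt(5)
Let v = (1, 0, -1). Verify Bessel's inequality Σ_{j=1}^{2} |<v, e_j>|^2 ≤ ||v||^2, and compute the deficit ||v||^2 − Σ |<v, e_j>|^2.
Σ |<v, e_j>|^2 = 17/10; ||v||^2 = 2; deficit = 3/10

Write each e_j = u_j / sqrt(<u_j, u_j>) where u_j is the displayed integer vector. Then <v, e_j> = <v, u_j> / sqrt(<u_j, u_j>), so |<v, e_j>|^2 = <v, u_j>^2 / <u_j, u_j>.
Coefficients: <v, e_1> = 3/sqrt(6), <v, e_2> = 1/sqrt(5).
Square and sum: Σ |<v, e_j>|^2 = 17/10.
Compute ||v||^2 = v·v = 2.
Deficit = 2 − 17/10 = 3/10 ≥ 0, confirming Bessel's inequality. (The deficit equals ||v − Σ <v,e_j> e_j||^2, the squared distance from v to span{e_j}.)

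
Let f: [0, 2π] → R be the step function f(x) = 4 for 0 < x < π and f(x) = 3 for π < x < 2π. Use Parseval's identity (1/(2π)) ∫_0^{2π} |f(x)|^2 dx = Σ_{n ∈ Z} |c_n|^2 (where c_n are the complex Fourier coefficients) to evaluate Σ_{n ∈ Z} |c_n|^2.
Σ |c_n|^2 = 25/2

Parseval equates the L^2 energy of f (normalised by 1/(2π)) with the ℓ^2 sum of its Fourier coefficients: (1/(2π)) ∫_0^{2π} |f|^2 = Σ |c_n|^2.
Compute the left side: (1/(2π)) [∫_0^π 4^2 dx + ∫_π^{2π} 3^2 dx] = (1/(2π)) · (16π + 9π) = (16 + 9)/2 = 25/2.
So Σ_{n ∈ Z} |c_n|^2 = 25/2.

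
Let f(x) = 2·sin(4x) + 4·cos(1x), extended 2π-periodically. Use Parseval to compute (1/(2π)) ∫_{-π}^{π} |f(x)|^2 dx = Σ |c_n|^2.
Σ |c_n|^2 = 10

Expand |f|^2 and use orthogonality of {sin(nx), cos(mx)} on [-π, π]:
  ∫_{-π}^{π} sin(nx)^2 dx = π, ∫ cos(mx)^2 dx = π, and cross terms integrate to 0.
So ∫_{-π}^{π} f(x)^2 dx = 2^2 · π + 4^2 · π = (4 + 16)π.
Divide by 2π: (4 + 16)/2 = 10.
By Parseval, this equals Σ |c_n|^2.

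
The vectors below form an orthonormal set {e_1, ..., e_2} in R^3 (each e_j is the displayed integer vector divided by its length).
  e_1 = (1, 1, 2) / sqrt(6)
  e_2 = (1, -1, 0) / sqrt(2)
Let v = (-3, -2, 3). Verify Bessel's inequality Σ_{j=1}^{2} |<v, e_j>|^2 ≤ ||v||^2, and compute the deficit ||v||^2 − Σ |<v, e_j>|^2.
Σ |<v, e_j>|^2 = 2/3; ||v||^2 = 22; deficit = 64/3

Write each e_j = u_j / sqrt(<u_j, u_j>) where u_j is the displayed integer vector. Then <v, e_j> = <v, u_j> / sqrt(<u_j, u_j>), so |<v, e_j>|^2 = <v, u_j>^2 / <u_j, u_j>.
Coefficients: <v, e_1> = 1/sqrt(6), <v, e_2> = -1/sqrt(2).
Square and sum: Σ |<v, e_j>|^2 = 2/3.
Compute ||v||^2 = v·v = 22.
Deficit = 22 − 2/3 = 64/3 ≥ 0, confirming Bessel's inequality. (The deficit equals ||v − Σ <v,e_j> e_j||^2, the squared distance from v to span{e_j}.)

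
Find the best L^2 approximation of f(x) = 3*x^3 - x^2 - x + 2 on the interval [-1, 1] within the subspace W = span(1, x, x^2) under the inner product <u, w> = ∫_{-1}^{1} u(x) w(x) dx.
g(x) = -x^2 + 4*x/5 + 2

The best approximation g ∈ W is the orthogonal projection of f onto W. Writing g = a_0 + a_1 x + a_2 x^2, the coefficients solve the normal equations G · a = b where
  G_{ij} = <φ_i, φ_j> and b_i = <f, φ_i>, with φ_0 = 1, φ_1 = x, φ_2 = x^2.
G =
  [2, 0, 2/3]
  [0, 2/3, 0]
  [2/3, 0, 2/5],
b = (10/3, 8/15, 14/15).
Solving gives a_0 = 2, a_1 = 4/5, a_2 = -1, so
  g(x) = -x^2 + 4*x/5 + 2.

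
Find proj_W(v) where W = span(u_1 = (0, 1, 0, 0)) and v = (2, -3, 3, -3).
proj_W(v) = (0, -3, 0, 0)

Set up U = [u_1 | ... | u_1] ∈ R^(4×1). The projector onto W = col(U) is P = U (U^T U)^(-1) U^T.
Compute U^T U =
  [1],
and U^T v = (-3).
Solve U^T U · c = U^T v for the coefficients: c = (-3). The projection is proj_W(v) = U c.
Check: (v - proj_W(v)) · u_1 = 0  (should be 0).
Result: proj_W(v) = (0, -3, 0, 0).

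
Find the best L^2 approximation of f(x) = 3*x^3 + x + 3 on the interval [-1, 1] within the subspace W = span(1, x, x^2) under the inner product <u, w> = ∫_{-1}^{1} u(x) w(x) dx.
g(x) = 14*x/5 + 3

The best approximation g ∈ W is the orthogonal projection of f onto W. Writing g = a_0 + a_1 x + a_2 x^2, the coefficients solve the normal equations G · a = b where
  G_{ij} = <φ_i, φ_j> and b_i = <f, φ_i>, with φ_0 = 1, φ_1 = x, φ_2 = x^2.
G =
  [2, 0, 2/3]
  [0, 2/3, 0]
  [2/3, 0, 2/5],
b = (6, 28/15, 2).
Solving gives a_0 = 3, a_1 = 14/5, a_2 = 0, so
  g(x) = 14*x/5 + 3.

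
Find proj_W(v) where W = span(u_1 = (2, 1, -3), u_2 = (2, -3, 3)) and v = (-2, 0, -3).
proj_W(v) = (-68/61, 108/61, -111/61)

Set up U = [u_1 | ... | u_2] ∈ R^(3×2). The projector onto W = col(U) is P = U (U^T U)^(-1) U^T.
Compute U^T U =
  [14, -8]
  [-8, 22],
and U^T v = (5, -13).
Solve U^T U · c = U^T v for the coefficients: c = (3/122, -71/122). The projection is proj_W(v) = U c.
Check: (v - proj_W(v)) · u_1 = 0  (should be 0).
Check: (v - proj_W(v)) · u_2 = 0  (should be 0).
Result: proj_W(v) = (-68/61, 108/61, -111/61).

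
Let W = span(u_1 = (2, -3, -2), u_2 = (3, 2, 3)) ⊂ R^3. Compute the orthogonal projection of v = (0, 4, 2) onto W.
proj_W(v) = (-55/169, 544/169, 37/13)

Set up U = [u_1 | ... | u_2] ∈ R^(3×2). The projector onto W = col(U) is P = U (U^T U)^(-1) U^T.
Compute U^T U =
  [17, -6]
  [-6, 22],
and U^T v = (-16, 14).
Solve U^T U · c = U^T v for the coefficients: c = (-134/169, 71/169). The projection is proj_W(v) = U c.
Check: (v - proj_W(v)) · u_1 = 0  (should be 0).
Check: (v - proj_W(v)) · u_2 = 0  (should be 0).
Result: proj_W(v) = (-55/169, 544/169, 37/13).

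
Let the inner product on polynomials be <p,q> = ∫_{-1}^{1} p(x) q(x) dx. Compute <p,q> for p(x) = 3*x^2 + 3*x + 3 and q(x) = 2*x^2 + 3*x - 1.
<p,q> = 22/5

Expand the product: p(x)·q(x) = 6*x^4 + 15*x^3 + 12*x^2 + 6*x - 3.
∫_{-1}^{1} of each monomial x^k gives [2/(k+1) if k even, 0 if k odd]. Integrating term-by-term (or equivalently evaluating the antiderivative F(x) = 6*x^5/5 + 15*x^4/4 + 4*x^3 + 3*x^2 - 3*x at the endpoints):
  F(1) − F(−1) = 179/20 − (91/20) = 22/5.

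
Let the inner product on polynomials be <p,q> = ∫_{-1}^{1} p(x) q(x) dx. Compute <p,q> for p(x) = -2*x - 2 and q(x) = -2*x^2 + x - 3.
<p,q> = 40/3

Expand the product: p(x)·q(x) = 4*x^3 + 2*x^2 + 4*x + 6.
∫_{-1}^{1} of each monomial x^k gives [2/(k+1) if k even, 0 if k odd]. Integrating term-by-term (or equivalently evaluating the antiderivative F(x) = x^4 + 2*x^3/3 + 2*x^2 + 6*x at the endpoints):
  F(1) − F(−1) = 29/3 − (-11/3) = 40/3.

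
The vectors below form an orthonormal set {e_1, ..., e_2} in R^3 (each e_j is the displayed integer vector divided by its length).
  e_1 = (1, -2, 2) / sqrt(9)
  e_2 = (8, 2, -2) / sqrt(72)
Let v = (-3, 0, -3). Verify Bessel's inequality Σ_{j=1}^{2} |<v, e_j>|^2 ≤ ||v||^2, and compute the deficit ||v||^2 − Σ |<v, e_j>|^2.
Σ |<v, e_j>|^2 = 27/2; ||v||^2 = 18; deficit = 9/2

Write each e_j = u_j / sqrt(<u_j, u_j>) where u_j is the displayed integer vector. Then <v, e_j> = <v, u_j> / sqrt(<u_j, u_j>), so |<v, e_j>|^2 = <v, u_j>^2 / <u_j, u_j>.
Coefficients: <v, e_1> = -9/sqrt(9), <v, e_2> = -18/sqrt(72).
Square and sum: Σ |<v, e_j>|^2 = 27/2.
Compute ||v||^2 = v·v = 18.
Deficit = 18 − 27/2 = 9/2 ≥ 0, confirming Bessel's inequality. (The deficit equals ||v − Σ <v,e_j> e_j||^2, the squared distance from v to span{e_j}.)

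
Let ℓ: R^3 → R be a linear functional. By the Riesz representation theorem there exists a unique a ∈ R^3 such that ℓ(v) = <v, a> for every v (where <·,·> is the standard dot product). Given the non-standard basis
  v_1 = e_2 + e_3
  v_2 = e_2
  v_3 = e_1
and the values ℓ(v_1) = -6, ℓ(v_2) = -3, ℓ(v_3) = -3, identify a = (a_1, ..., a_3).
a = (-3, -3, -3)

Write a = (a_1, ..., a_3) in the standard basis. For each basis vector v_i, ℓ(v_i) = <v_i, a> is a linear equation in the a_j's. Collect the n equations into a matrix system V a = ℓ, where row i of V is v_i (expressed in the standard basis). Since V is invertible (lower-triangular with 1s on the diagonal, up to permutation), solve by back-substitution:
  V =
[[0, 1, 1],
 [0, 1, 0],
 [1, 0, 0]]
  V a = (-6, -3, -3)
Solving gives a = (-3, -3, -3).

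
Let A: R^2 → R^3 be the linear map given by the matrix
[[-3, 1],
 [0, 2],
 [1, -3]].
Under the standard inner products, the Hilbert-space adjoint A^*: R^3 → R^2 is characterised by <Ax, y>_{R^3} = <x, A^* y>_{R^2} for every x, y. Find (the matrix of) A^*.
A^* = A^T =
[[-3, 0, 1],
 [1, 2, -3]]

For real matrices with standard dot products, the defining identity <Ax, y> = <x, A^* y> gives (Ax)^T y = x^T (A^*) y, i.e. x^T A^T y = x^T (A^*) y. Since this holds for all x, y, we must have A^* = A^T. Therefore
A^* =
[[-3, 0, 1],
 [1, 2, -3]].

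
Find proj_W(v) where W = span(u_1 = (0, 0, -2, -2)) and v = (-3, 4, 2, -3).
proj_W(v) = (0, 0, -1/2, -1/2)

Set up U = [u_1 | ... | u_1] ∈ R^(4×1). The projector onto W = col(U) is P = U (U^T U)^(-1) U^T.
Compute U^T U =
  [8],
and U^T v = (2).
Solve U^T U · c = U^T v for the coefficients: c = (1/4). The projection is proj_W(v) = U c.
Check: (v - proj_W(v)) · u_1 = 0  (should be 0).
Result: proj_W(v) = (0, 0, -1/2, -1/2).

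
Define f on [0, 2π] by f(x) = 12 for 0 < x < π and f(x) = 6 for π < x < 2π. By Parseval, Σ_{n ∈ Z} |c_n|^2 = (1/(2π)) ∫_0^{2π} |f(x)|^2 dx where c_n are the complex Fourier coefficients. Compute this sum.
Σ |c_n|^2 = 90

Parseval equates the L^2 energy of f (normalised by 1/(2π)) with the ℓ^2 sum of its Fourier coefficients: (1/(2π)) ∫_0^{2π} |f|^2 = Σ |c_n|^2.
Compute the left side: (1/(2π)) [∫_0^π 12^2 dx + ∫_π^{2π} 6^2 dx] = (1/(2π)) · (144π + 36π) = (144 + 36)/2 = 90.
So Σ_{n ∈ Z} |c_n|^2 = 90.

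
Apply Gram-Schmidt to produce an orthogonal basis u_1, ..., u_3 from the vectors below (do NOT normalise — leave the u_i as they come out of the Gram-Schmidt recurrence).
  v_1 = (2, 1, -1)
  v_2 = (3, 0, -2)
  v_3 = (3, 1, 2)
Orthogonal basis:
  u_1 = (2, 1, -1)
  u_2 = (1/3, -4/3, -2/3)
  u_3 = (11/7, -11/14, 33/14)

Apply the Gram-Schmidt recurrence
  u_1 = v_1
  u_i = v_i − Σ_{j<i} ((v_i · u_j) / (u_j · u_j)) · u_j.

Step by step this gives:
  u_1 = (2, 1, -1)
  u_2 = (1/3, -4/3, -2/3)
  u_3 = (11/7, -11/14, 33/14)

Orthogonality check:
  u_2 · u_1 = 0 (should be 0)
  u_3 · u_1 = 0 (should be 0)
  u_3 · u_2 = 0 (should be 0)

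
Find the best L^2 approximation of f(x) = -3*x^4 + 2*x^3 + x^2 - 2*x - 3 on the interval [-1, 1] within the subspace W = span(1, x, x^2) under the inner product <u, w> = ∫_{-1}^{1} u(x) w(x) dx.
g(x) = -11*x^2/7 - 4*x/5 - 96/35

The best approximation g ∈ W is the orthogonal projection of f onto W. Writing g = a_0 + a_1 x + a_2 x^2, the coefficients solve the normal equations G · a = b where
  G_{ij} = <φ_i, φ_j> and b_i = <f, φ_i>, with φ_0 = 1, φ_1 = x, φ_2 = x^2.
G =
  [2, 0, 2/3]
  [0, 2/3, 0]
  [2/3, 0, 2/5],
b = (-98/15, -8/15, -86/35).
Solving gives a_0 = -96/35, a_1 = -4/5, a_2 = -11/7, so
  g(x) = -11*x^2/7 - 4*x/5 - 96/35.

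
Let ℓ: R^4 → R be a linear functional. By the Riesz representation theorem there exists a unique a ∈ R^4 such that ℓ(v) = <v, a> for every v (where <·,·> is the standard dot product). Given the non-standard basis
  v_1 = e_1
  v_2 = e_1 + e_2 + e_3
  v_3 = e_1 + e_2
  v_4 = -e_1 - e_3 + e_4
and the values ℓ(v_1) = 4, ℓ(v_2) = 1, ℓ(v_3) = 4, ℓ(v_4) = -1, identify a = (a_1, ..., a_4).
a = (4, 0, -3, 0)

Write a = (a_1, ..., a_4) in the standard basis. For each basis vector v_i, ℓ(v_i) = <v_i, a> is a linear equation in the a_j's. Collect the n equations into a matrix system V a = ℓ, where row i of V is v_i (expressed in the standard basis). Since V is invertible (lower-triangular with 1s on the diagonal, up to permutation), solve by back-substitution:
  V =
[[1, 0, 0, 0],
 [1, 1, 1, 0],
 [1, 1, 0, 0],
 [-1, 0, -1, 1]]
  V a = (4, 1, 4, -1)
Solving gives a = (4, 0, -3, 0).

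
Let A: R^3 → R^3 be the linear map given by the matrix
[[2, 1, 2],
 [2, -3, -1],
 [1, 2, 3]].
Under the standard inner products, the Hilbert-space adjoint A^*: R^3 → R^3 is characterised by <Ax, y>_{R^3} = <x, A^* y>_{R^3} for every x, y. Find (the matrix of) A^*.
A^* = A^T =
[[2, 2, 1],
 [1, -3, 2],
 [2, -1, 3]]

For real matrices with standard dot products, the defining identity <Ax, y> = <x, A^* y> gives (Ax)^T y = x^T (A^*) y, i.e. x^T A^T y = x^T (A^*) y. Since this holds for all x, y, we must have A^* = A^T. Therefore
A^* =
[[2, 2, 1],
 [1, -3, 2],
 [2, -1, 3]].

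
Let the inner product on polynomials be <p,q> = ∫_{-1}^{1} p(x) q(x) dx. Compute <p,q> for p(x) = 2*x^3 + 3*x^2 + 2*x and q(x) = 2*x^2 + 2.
<p,q> = 32/5

Expand the product: p(x)·q(x) = 4*x^5 + 6*x^4 + 8*x^3 + 6*x^2 + 4*x.
∫_{-1}^{1} of each monomial x^k gives [2/(k+1) if k even, 0 if k odd]. Integrating term-by-term (or equivalently evaluating the antiderivative F(x) = 2*x^6/3 + 6*x^5/5 + 2*x^4 + 2*x^3 + 2*x^2 at the endpoints):
  F(1) − F(−1) = 118/15 − (22/15) = 32/5.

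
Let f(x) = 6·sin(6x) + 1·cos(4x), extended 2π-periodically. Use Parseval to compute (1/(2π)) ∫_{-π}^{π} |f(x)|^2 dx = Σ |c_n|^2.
Σ |c_n|^2 = 37/2

Expand |f|^2 and use orthogonality of {sin(nx), cos(mx)} on [-π, π]:
  ∫_{-π}^{π} sin(nx)^2 dx = π, ∫ cos(mx)^2 dx = π, and cross terms integrate to 0.
So ∫_{-π}^{π} f(x)^2 dx = 6^2 · π + 1^2 · π = (36 + 1)π.
Divide by 2π: (36 + 1)/2 = 37/2.
By Parseval, this equals Σ |c_n|^2.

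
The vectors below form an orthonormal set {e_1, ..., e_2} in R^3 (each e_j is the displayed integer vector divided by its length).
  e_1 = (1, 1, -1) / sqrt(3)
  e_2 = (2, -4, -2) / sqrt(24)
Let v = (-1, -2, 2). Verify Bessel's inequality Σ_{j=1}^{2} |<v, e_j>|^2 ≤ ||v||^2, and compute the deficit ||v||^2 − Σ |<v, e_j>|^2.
Σ |<v, e_j>|^2 = 17/2; ||v||^2 = 9; deficit = 1/2

Write each e_j = u_j / sqrt(<u_j, u_j>) where u_j is the displayed integer vector. Then <v, e_j> = <v, u_j> / sqrt(<u_j, u_j>), so |<v, e_j>|^2 = <v, u_j>^2 / <u_j, u_j>.
Coefficients: <v, e_1> = -5/sqrt(3), <v, e_2> = 2/sqrt(24).
Square and sum: Σ |<v, e_j>|^2 = 17/2.
Compute ||v||^2 = v·v = 9.
Deficit = 9 − 17/2 = 1/2 ≥ 0, confirming Bessel's inequality. (The deficit equals ||v − Σ <v,e_j> e_j||^2, the squared distance from v to span{e_j}.)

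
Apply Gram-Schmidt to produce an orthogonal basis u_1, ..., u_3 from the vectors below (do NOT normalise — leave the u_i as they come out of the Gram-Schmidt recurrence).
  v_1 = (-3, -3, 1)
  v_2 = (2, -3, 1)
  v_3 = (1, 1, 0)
Orthogonal basis:
  u_1 = (-3, -3, 1)
  u_2 = (50/19, -45/19, 15/19)
  u_3 = (0, 1/10, 3/10)

Apply the Gram-Schmidt recurrence
  u_1 = v_1
  u_i = v_i − Σ_{j<i} ((v_i · u_j) / (u_j · u_j)) · u_j.

Step by step this gives:
  u_1 = (-3, -3, 1)
  u_2 = (50/19, -45/19, 15/19)
  u_3 = (0, 1/10, 3/10)

Orthogonality check:
  u_2 · u_1 = 0 (should be 0)
  u_3 · u_1 = 0 (should be 0)
  u_3 · u_2 = 0 (should be 0)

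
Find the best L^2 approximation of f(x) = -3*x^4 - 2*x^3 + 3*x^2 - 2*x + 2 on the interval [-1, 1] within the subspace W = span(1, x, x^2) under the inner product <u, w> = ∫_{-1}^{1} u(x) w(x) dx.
g(x) = 3*x^2/7 - 16*x/5 + 79/35

The best approximation g ∈ W is the orthogonal projection of f onto W. Writing g = a_0 + a_1 x + a_2 x^2, the coefficients solve the normal equations G · a = b where
  G_{ij} = <φ_i, φ_j> and b_i = <f, φ_i>, with φ_0 = 1, φ_1 = x, φ_2 = x^2.
G =
  [2, 0, 2/3]
  [0, 2/3, 0]
  [2/3, 0, 2/5],
b = (24/5, -32/15, 176/105).
Solving gives a_0 = 79/35, a_1 = -16/5, a_2 = 3/7, so
  g(x) = 3*x^2/7 - 16*x/5 + 79/35.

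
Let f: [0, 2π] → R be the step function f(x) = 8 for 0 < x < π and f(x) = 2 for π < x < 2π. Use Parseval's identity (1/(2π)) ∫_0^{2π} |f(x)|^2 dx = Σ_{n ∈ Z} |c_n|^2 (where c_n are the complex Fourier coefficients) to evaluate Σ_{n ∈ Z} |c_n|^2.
Σ |c_n|^2 = 34

Parseval equates the L^2 energy of f (normalised by 1/(2π)) with the ℓ^2 sum of its Fourier coefficients: (1/(2π)) ∫_0^{2π} |f|^2 = Σ |c_n|^2.
Compute the left side: (1/(2π)) [∫_0^π 8^2 dx + ∫_π^{2π} 2^2 dx] = (1/(2π)) · (64π + 4π) = (64 + 4)/2 = 34.
So Σ_{n ∈ Z} |c_n|^2 = 34.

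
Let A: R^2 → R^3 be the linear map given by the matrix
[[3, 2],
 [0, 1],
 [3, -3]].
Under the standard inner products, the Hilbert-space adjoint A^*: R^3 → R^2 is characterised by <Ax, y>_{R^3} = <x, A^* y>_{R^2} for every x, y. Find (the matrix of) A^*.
A^* = A^T =
[[3, 0, 3],
 [2, 1, -3]]

For real matrices with standard dot products, the defining identity <Ax, y> = <x, A^* y> gives (Ax)^T y = x^T (A^*) y, i.e. x^T A^T y = x^T (A^*) y. Since this holds for all x, y, we must have A^* = A^T. Therefore
A^* =
[[3, 0, 3],
 [2, 1, -3]].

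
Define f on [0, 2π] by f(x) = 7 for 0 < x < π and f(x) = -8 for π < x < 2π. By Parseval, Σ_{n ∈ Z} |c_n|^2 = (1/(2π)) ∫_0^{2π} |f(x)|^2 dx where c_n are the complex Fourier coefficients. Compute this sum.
Σ |c_n|^2 = 113/2

Parseval equates the L^2 energy of f (normalised by 1/(2π)) with the ℓ^2 sum of its Fourier coefficients: (1/(2π)) ∫_0^{2π} |f|^2 = Σ |c_n|^2.
Compute the left side: (1/(2π)) [∫_0^π 7^2 dx + ∫_π^{2π} (-8)^2 dx] = (1/(2π)) · (49π + 64π) = (49 + 64)/2 = 113/2.
So Σ_{n ∈ Z} |c_n|^2 = 113/2.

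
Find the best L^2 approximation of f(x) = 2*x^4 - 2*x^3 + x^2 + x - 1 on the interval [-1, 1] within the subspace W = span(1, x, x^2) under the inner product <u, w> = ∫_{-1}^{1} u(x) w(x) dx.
g(x) = 19*x^2/7 - x/5 - 41/35

The best approximation g ∈ W is the orthogonal projection of f onto W. Writing g = a_0 + a_1 x + a_2 x^2, the coefficients solve the normal equations G · a = b where
  G_{ij} = <φ_i, φ_j> and b_i = <f, φ_i>, with φ_0 = 1, φ_1 = x, φ_2 = x^2.
G =
  [2, 0, 2/3]
  [0, 2/3, 0]
  [2/3, 0, 2/5],
b = (-8/15, -2/15, 32/105).
Solving gives a_0 = -41/35, a_1 = -1/5, a_2 = 19/7, so
  g(x) = 19*x^2/7 - x/5 - 41/35.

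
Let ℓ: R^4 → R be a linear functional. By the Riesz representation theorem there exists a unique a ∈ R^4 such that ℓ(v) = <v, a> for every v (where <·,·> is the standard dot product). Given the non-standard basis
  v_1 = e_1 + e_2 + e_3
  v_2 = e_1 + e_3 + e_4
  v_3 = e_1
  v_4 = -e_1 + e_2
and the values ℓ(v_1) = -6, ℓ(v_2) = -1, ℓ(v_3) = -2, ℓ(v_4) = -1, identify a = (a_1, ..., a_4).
a = (-2, -3, -1, 2)

Write a = (a_1, ..., a_4) in the standard basis. For each basis vector v_i, ℓ(v_i) = <v_i, a> is a linear equation in the a_j's. Collect the n equations into a matrix system V a = ℓ, where row i of V is v_i (expressed in the standard basis). Since V is invertible (lower-triangular with 1s on the diagonal, up to permutation), solve by back-substitution:
  V =
[[1, 1, 1, 0],
 [1, 0, 1, 1],
 [1, 0, 0, 0],
 [-1, 1, 0, 0]]
  V a = (-6, -1, -2, -1)
Solving gives a = (-2, -3, -1, 2).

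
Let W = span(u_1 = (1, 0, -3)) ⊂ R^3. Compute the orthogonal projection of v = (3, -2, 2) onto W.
proj_W(v) = (-3/10, 0, 9/10)

Set up U = [u_1 | ... | u_1] ∈ R^(3×1). The projector onto W = col(U) is P = U (U^T U)^(-1) U^T.
Compute U^T U =
  [10],
and U^T v = (-3).
Solve U^T U · c = U^T v for the coefficients: c = (-3/10). The projection is proj_W(v) = U c.
Check: (v - proj_W(v)) · u_1 = 0  (should be 0).
Result: proj_W(v) = (-3/10, 0, 9/10).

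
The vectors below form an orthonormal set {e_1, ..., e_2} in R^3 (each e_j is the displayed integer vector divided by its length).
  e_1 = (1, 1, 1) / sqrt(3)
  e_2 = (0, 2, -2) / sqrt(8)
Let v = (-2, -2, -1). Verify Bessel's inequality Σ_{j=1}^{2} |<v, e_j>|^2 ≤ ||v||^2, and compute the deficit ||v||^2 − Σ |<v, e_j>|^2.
Σ |<v, e_j>|^2 = 53/6; ||v||^2 = 9; deficit = 1/6

Write each e_j = u_j / sqrt(<u_j, u_j>) where u_j is the displayed integer vector. Then <v, e_j> = <v, u_j> / sqrt(<u_j, u_j>), so |<v, e_j>|^2 = <v, u_j>^2 / <u_j, u_j>.
Coefficients: <v, e_1> = -5/sqrt(3), <v, e_2> = -2/sqrt(8).
Square and sum: Σ |<v, e_j>|^2 = 53/6.
Compute ||v||^2 = v·v = 9.
Deficit = 9 − 53/6 = 1/6 ≥ 0, confirming Bessel's inequality. (The deficit equals ||v − Σ <v,e_j> e_j||^2, the squared distance from v to span{e_j}.)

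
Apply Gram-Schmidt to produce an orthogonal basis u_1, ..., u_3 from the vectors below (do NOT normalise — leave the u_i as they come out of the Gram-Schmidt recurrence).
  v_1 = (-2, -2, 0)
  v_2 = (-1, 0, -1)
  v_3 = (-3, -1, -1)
Orthogonal basis:
  u_1 = (-2, -2, 0)
  u_2 = (-1/2, 1/2, -1)
  u_3 = (-1/3, 1/3, 1/3)

Apply the Gram-Schmidt recurrence
  u_1 = v_1
  u_i = v_i − Σ_{j<i} ((v_i · u_j) / (u_j · u_j)) · u_j.

Step by step this gives:
  u_1 = (-2, -2, 0)
  u_2 = (-1/2, 1/2, -1)
  u_3 = (-1/3, 1/3, 1/3)

Orthogonality check:
  u_2 · u_1 = 0 (should be 0)
  u_3 · u_1 = 0 (should be 0)
  u_3 · u_2 = 0 (should be 0)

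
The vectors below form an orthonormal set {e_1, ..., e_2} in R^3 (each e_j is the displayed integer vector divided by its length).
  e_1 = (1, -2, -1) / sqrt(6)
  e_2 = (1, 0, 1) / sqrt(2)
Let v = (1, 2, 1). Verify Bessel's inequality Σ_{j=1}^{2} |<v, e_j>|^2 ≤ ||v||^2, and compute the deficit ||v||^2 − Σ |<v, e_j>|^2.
Σ |<v, e_j>|^2 = 14/3; ||v||^2 = 6; deficit = 4/3

Write each e_j = u_j / sqrt(<u_j, u_j>) where u_j is the displayed integer vector. Then <v, e_j> = <v, u_j> / sqrt(<u_j, u_j>), so |<v, e_j>|^2 = <v, u_j>^2 / <u_j, u_j>.
Coefficients: <v, e_1> = -4/sqrt(6), <v, e_2> = 2/sqrt(2).
Square and sum: Σ |<v, e_j>|^2 = 14/3.
Compute ||v||^2 = v·v = 6.
Deficit = 6 − 14/3 = 4/3 ≥ 0, confirming Bessel's inequality. (The deficit equals ||v − Σ <v,e_j> e_j||^2, the squared distance from v to span{e_j}.)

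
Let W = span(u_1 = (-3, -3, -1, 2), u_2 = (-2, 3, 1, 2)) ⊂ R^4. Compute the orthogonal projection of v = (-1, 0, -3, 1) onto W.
proj_W(v) = (-239/207, -121/138, -121/414, 167/207)

Set up U = [u_1 | ... | u_2] ∈ R^(4×2). The projector onto W = col(U) is P = U (U^T U)^(-1) U^T.
Compute U^T U =
  [23, 0]
  [0, 18],
and U^T v = (8, 1).
Solve U^T U · c = U^T v for the coefficients: c = (8/23, 1/18). The projection is proj_W(v) = U c.
Check: (v - proj_W(v)) · u_1 = 0  (should be 0).
Check: (v - proj_W(v)) · u_2 = 0  (should be 0).
Result: proj_W(v) = (-239/207, -121/138, -121/414, 167/207).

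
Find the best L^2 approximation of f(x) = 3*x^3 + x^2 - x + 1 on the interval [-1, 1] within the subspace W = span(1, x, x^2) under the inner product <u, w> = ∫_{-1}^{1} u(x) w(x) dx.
g(x) = x^2 + 4*x/5 + 1

The best approximation g ∈ W is the orthogonal projection of f onto W. Writing g = a_0 + a_1 x + a_2 x^2, the coefficients solve the normal equations G · a = b where
  G_{ij} = <φ_i, φ_j> and b_i = <f, φ_i>, with φ_0 = 1, φ_1 = x, φ_2 = x^2.
G =
  [2, 0, 2/3]
  [0, 2/3, 0]
  [2/3, 0, 2/5],
b = (8/3, 8/15, 16/15).
Solving gives a_0 = 1, a_1 = 4/5, a_2 = 1, so
  g(x) = x^2 + 4*x/5 + 1.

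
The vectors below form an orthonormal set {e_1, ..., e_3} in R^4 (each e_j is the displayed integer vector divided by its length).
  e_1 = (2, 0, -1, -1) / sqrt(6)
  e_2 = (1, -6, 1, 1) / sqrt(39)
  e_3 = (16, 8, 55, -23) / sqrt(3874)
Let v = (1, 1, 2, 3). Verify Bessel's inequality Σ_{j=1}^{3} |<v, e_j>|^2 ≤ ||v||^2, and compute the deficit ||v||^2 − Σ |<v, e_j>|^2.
Σ |<v, e_j>|^2 = 386/149; ||v||^2 = 15; deficit = 1849/149

Write each e_j = u_j / sqrt(<u_j, u_j>) where u_j is the displayed integer vector. Then <v, e_j> = <v, u_j> / sqrt(<u_j, u_j>), so |<v, e_j>|^2 = <v, u_j>^2 / <u_j, u_j>.
Coefficients: <v, e_1> = -3/sqrt(6), <v, e_2> = 0/sqrt(39), <v, e_3> = 65/sqrt(3874).
Square and sum: Σ |<v, e_j>|^2 = 386/149.
Compute ||v||^2 = v·v = 15.
Deficit = 15 − 386/149 = 1849/149 ≥ 0, confirming Bessel's inequality. (The deficit equals ||v − Σ <v,e_j> e_j||^2, the squared distance from v to span{e_j}.)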